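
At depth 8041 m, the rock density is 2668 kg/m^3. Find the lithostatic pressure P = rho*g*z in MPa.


P = rho * g * z / 1e6
= 2668 * 9.81 * 8041 / 1e6
= 210457736.28 / 1e6
= 210.4577 MPa

210.4577


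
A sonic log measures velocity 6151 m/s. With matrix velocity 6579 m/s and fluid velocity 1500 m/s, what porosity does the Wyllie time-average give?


1/V - 1/Vm = 1/6151 - 1/6579 = 1.058e-05
1/Vf - 1/Vm = 1/1500 - 1/6579 = 0.00051467
phi = 1.058e-05 / 0.00051467 = 0.0205

0.0205


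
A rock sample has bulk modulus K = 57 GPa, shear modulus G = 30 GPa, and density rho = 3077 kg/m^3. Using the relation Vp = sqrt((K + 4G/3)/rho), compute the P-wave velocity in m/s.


First compute the effective modulus:
K + 4G/3 = 57e9 + 4*30e9/3 = 97000000000.0 Pa
Then divide by density:
97000000000.0 / 3077 = 31524211.8947 Pa/(kg/m^3)
Take the square root:
Vp = sqrt(31524211.8947) = 5614.64 m/s

5614.64


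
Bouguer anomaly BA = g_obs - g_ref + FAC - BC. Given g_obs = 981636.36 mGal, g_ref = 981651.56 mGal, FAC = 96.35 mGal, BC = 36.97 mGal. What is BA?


BA = g_obs - g_ref + FAC - BC
= 981636.36 - 981651.56 + 96.35 - 36.97
= 44.18 mGal

44.18


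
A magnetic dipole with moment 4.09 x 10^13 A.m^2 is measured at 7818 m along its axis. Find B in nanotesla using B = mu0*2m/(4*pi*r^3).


m = 4.09 x 10^13 = 40900000000000 A.m^2
2m = 81800000000000 A.m^2
r^3 = 7818^3 = 477844947432
B = (4pi*10^-7) * 81800000000000 / (4*pi * 477844947432) * 1e9
= 102792911.625458 / 6004776705629.49 * 1e9
= 17118.5236 nT

17118.5236


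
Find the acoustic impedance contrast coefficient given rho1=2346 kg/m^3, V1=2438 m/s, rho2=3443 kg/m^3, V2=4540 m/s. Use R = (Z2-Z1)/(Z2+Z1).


Z1 = 2346 * 2438 = 5719548
Z2 = 3443 * 4540 = 15631220
R = (15631220 - 5719548) / (15631220 + 5719548) = 9911672 / 21350768 = 0.4642

0.4642


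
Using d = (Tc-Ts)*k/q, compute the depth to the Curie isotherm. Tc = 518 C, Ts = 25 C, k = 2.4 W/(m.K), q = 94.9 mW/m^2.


T_Curie - T_surf = 518 - 25 = 493 C
Convert q to W/m^2: 94.9 mW/m^2 = 0.0949 W/m^2
d = 493 * 2.4 / 0.0949 = 12467.86 m

12467.86


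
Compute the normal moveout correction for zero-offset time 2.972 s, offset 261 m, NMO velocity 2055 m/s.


x/Vnmo = 261/2055 = 0.127007
(x/Vnmo)^2 = 0.016131
t0^2 = 8.832784
sqrt(8.832784 + 0.016131) = 2.974713
dt = 2.974713 - 2.972 = 0.002713

0.002713


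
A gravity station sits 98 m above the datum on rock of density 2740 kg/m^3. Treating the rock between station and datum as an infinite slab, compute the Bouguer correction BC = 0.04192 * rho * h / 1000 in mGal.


BC = 0.04192 * rho * h / 1000
= 0.04192 * 2740 * 98 / 1000
= 11.2564 mGal

11.2564


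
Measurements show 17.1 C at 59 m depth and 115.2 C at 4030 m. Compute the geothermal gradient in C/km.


dT = 115.2 - 17.1 = 98.1 C
dz = 4030 - 59 = 3971 m
gradient = dT/dz * 1000 = 98.1/3971 * 1000 = 24.7041 C/km

24.7041


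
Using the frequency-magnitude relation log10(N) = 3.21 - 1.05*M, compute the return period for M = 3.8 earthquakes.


log10(N) = 3.21 - 1.05*3.8 = -0.78
N = 10^-0.78 = 0.165959
T = 1/N = 1/0.165959 = 6.0256 years

6.0256


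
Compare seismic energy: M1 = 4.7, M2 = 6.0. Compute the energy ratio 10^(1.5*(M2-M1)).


M2 - M1 = 6.0 - 4.7 = 1.3
1.5 * 1.3 = 1.95
ratio = 10^1.95 = 89.13

89.13


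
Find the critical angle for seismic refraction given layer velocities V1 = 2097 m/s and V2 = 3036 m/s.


V1/V2 = 2097/3036 = 0.690711
theta_c = arcsin(0.690711) = 43.6865 degrees

43.6865


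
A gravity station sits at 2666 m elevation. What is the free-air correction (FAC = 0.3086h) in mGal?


FAC = 0.3086 * h
= 0.3086 * 2666
= 822.7276 mGal

822.7276


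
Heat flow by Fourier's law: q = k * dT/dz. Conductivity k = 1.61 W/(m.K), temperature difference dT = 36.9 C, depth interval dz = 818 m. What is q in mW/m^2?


q = k * dT / dz * 1000
= 1.61 * 36.9 / 818 * 1000
= 0.072627 * 1000
= 72.6271 mW/m^2

72.6271


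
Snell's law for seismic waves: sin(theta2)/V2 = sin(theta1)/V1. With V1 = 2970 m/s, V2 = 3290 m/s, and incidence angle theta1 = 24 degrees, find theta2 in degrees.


sin(theta1) = sin(24 deg) = 0.406737
sin(theta2) = V2/V1 * sin(theta1) = 3290/2970 * 0.406737 = 0.45056
theta2 = arcsin(0.45056) = 26.7796 degrees

26.7796


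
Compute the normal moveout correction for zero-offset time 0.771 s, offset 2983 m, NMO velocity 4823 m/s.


x/Vnmo = 2983/4823 = 0.618495
(x/Vnmo)^2 = 0.382536
t0^2 = 0.594441
sqrt(0.594441 + 0.382536) = 0.988421
dt = 0.988421 - 0.771 = 0.217421

0.217421


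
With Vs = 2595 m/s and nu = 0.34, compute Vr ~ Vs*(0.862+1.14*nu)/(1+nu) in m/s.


Numerator factor = 0.862 + 1.14*0.34 = 1.2496
Denominator = 1 + 0.34 = 1.34
Vr = 2595 * 1.2496 / 1.34 = 2419.93 m/s

2419.93


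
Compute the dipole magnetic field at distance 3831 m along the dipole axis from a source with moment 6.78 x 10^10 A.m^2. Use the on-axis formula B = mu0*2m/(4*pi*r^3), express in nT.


m = 6.78 x 10^10 = 67800000000 A.m^2
2m = 135600000000 A.m^2
r^3 = 3831^3 = 56225905191
B = (4pi*10^-7) * 135600000000 / (4*pi * 56225905191) * 1e9
= 170399.985531 / 706555562757.93 * 1e9
= 241.17 nT

241.17


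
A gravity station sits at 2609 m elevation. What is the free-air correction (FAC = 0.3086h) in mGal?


FAC = 0.3086 * h
= 0.3086 * 2609
= 805.1374 mGal

805.1374


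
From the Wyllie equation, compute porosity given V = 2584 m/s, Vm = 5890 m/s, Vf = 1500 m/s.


1/V - 1/Vm = 1/2584 - 1/5890 = 0.00021722
1/Vf - 1/Vm = 1/1500 - 1/5890 = 0.00049689
phi = 0.00021722 / 0.00049689 = 0.4372

0.4372


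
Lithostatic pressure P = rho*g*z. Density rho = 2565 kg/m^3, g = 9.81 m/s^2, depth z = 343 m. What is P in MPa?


P = rho * g * z / 1e6
= 2565 * 9.81 * 343 / 1e6
= 8630788.95 / 1e6
= 8.6308 MPa

8.6308


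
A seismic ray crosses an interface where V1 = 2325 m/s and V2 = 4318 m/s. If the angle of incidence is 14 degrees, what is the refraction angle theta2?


sin(theta1) = sin(14 deg) = 0.241922
sin(theta2) = V2/V1 * sin(theta1) = 4318/2325 * 0.241922 = 0.449298
theta2 = arcsin(0.449298) = 26.6987 degrees

26.6987


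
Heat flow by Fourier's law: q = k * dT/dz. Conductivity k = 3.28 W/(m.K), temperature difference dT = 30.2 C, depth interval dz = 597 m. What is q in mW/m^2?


q = k * dT / dz * 1000
= 3.28 * 30.2 / 597 * 1000
= 0.165923 * 1000
= 165.9229 mW/m^2

165.9229


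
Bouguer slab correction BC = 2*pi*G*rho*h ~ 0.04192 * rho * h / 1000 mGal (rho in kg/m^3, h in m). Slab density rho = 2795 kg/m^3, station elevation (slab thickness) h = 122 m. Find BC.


BC = 0.04192 * rho * h / 1000
= 0.04192 * 2795 * 122 / 1000
= 14.2943 mGal

14.2943


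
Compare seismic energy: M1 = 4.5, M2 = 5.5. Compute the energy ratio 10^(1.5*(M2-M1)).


M2 - M1 = 5.5 - 4.5 = 1.0
1.5 * 1.0 = 1.5
ratio = 10^1.5 = 31.62

31.62


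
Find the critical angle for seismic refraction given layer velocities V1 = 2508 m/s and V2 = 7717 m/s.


V1/V2 = 2508/7717 = 0.324997
theta_c = arcsin(0.324997) = 18.9654 degrees

18.9654


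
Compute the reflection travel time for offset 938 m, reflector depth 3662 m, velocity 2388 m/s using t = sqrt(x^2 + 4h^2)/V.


x^2 + 4h^2 = 938^2 + 4*3662^2 = 879844 + 53640976 = 54520820
sqrt(54520820) = 7383.8215
t = 7383.8215 / 2388 = 3.0921 s

3.0921


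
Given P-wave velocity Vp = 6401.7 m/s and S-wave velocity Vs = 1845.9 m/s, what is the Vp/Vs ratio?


Vp/Vs = 6401.7 / 1845.9
= 3.4681

3.4681


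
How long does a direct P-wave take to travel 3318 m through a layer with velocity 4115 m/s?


t = x / V
= 3318 / 4115
= 0.8063 s

0.8063


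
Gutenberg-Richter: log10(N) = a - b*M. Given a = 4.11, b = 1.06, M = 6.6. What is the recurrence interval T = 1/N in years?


log10(N) = 4.11 - 1.06*6.6 = -2.886
N = 10^-2.886 = 0.0013
T = 1/N = 1/0.0013 = 769.1304 years

769.1304


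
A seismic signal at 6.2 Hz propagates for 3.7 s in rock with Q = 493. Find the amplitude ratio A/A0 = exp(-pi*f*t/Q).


pi*f*t/Q = pi*6.2*3.7/493 = 0.146183
A/A0 = exp(-0.146183) = 0.864

0.864


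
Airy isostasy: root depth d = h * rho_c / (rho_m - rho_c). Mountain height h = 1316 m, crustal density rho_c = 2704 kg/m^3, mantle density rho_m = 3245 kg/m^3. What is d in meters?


rho_m - rho_c = 3245 - 2704 = 541
d = 1316 * 2704 / 541
= 3558464 / 541
= 6577.57 m

6577.57


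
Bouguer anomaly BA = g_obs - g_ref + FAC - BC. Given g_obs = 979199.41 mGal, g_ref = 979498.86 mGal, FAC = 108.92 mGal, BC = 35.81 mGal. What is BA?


BA = g_obs - g_ref + FAC - BC
= 979199.41 - 979498.86 + 108.92 - 35.81
= -226.34 mGal

-226.34


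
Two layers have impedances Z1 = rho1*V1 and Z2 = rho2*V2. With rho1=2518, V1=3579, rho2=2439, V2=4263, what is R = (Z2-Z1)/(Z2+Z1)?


Z1 = 2518 * 3579 = 9011922
Z2 = 2439 * 4263 = 10397457
R = (10397457 - 9011922) / (10397457 + 9011922) = 1385535 / 19409379 = 0.0714

0.0714


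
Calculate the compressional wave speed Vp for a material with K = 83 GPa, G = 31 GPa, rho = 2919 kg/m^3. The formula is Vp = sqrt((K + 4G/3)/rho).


First compute the effective modulus:
K + 4G/3 = 83e9 + 4*31e9/3 = 124333333333.33 Pa
Then divide by density:
124333333333.33 / 2919 = 42594495.8319 Pa/(kg/m^3)
Take the square root:
Vp = sqrt(42594495.8319) = 6526.45 m/s

6526.45


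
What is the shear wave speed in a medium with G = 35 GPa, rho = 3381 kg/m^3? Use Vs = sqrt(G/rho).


Convert G to Pa: G = 35e9 Pa
Compute G/rho = 35e9 / 3381 = 10351966.8737
Vs = sqrt(10351966.8737) = 3217.45 m/s

3217.45


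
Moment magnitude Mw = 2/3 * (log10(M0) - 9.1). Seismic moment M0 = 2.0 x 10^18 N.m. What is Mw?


log10(M0) = log10(2.0 x 10^18) = 18.301
Mw = 2/3 * (18.301 - 9.1)
= 2/3 * 9.201
= 6.13

6.13


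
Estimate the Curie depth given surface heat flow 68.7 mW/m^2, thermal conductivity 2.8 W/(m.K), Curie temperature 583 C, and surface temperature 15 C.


T_Curie - T_surf = 583 - 15 = 568 C
Convert q to W/m^2: 68.7 mW/m^2 = 0.0687 W/m^2
d = 568 * 2.8 / 0.0687 = 23149.93 m

23149.93


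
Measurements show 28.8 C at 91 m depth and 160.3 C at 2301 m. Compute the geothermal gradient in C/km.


dT = 160.3 - 28.8 = 131.5 C
dz = 2301 - 91 = 2210 m
gradient = dT/dz * 1000 = 131.5/2210 * 1000 = 59.5023 C/km

59.5023


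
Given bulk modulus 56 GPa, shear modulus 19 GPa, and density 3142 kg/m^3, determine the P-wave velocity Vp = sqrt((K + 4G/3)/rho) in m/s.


First compute the effective modulus:
K + 4G/3 = 56e9 + 4*19e9/3 = 81333333333.33 Pa
Then divide by density:
81333333333.33 / 3142 = 25885847.6554 Pa/(kg/m^3)
Take the square root:
Vp = sqrt(25885847.6554) = 5087.81 m/s

5087.81


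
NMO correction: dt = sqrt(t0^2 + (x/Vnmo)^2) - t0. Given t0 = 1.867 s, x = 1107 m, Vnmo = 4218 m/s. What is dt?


x/Vnmo = 1107/4218 = 0.262447
(x/Vnmo)^2 = 0.068878
t0^2 = 3.485689
sqrt(3.485689 + 0.068878) = 1.885356
dt = 1.885356 - 1.867 = 0.018356

0.018356


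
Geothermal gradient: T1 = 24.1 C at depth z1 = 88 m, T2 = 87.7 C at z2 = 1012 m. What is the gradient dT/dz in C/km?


dT = 87.7 - 24.1 = 63.6 C
dz = 1012 - 88 = 924 m
gradient = dT/dz * 1000 = 63.6/924 * 1000 = 68.8312 C/km

68.8312


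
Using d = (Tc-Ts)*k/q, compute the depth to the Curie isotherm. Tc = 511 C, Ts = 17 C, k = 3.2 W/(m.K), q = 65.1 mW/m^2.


T_Curie - T_surf = 511 - 17 = 494 C
Convert q to W/m^2: 65.1 mW/m^2 = 0.0651 W/m^2
d = 494 * 3.2 / 0.0651 = 24282.64 m

24282.64


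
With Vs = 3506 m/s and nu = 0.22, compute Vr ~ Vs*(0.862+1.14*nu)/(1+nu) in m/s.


Numerator factor = 0.862 + 1.14*0.22 = 1.1128
Denominator = 1 + 0.22 = 1.22
Vr = 3506 * 1.1128 / 1.22 = 3197.93 m/s

3197.93


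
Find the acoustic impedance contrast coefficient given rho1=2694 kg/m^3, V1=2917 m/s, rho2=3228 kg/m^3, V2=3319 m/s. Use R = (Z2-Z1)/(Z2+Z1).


Z1 = 2694 * 2917 = 7858398
Z2 = 3228 * 3319 = 10713732
R = (10713732 - 7858398) / (10713732 + 7858398) = 2855334 / 18572130 = 0.1537

0.1537


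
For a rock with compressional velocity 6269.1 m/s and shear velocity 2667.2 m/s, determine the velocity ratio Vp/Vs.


Vp/Vs = 6269.1 / 2667.2
= 2.3504

2.3504


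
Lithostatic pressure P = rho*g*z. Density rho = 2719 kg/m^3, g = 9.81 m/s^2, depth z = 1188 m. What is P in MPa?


P = rho * g * z / 1e6
= 2719 * 9.81 * 1188 / 1e6
= 31687987.32 / 1e6
= 31.688 MPa

31.688


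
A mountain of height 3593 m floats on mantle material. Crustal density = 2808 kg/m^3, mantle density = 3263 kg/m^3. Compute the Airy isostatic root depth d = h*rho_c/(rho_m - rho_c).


rho_m - rho_c = 3263 - 2808 = 455
d = 3593 * 2808 / 455
= 10089144 / 455
= 22173.94 m

22173.94


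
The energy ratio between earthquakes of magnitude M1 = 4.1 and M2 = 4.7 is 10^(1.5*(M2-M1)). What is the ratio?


M2 - M1 = 4.7 - 4.1 = 0.6
1.5 * 0.6 = 0.9
ratio = 10^0.9 = 7.94

7.94


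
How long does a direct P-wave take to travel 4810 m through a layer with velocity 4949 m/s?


t = x / V
= 4810 / 4949
= 0.9719 s

0.9719


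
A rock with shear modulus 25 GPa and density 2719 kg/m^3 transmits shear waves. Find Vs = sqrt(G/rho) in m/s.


Convert G to Pa: G = 25e9 Pa
Compute G/rho = 25e9 / 2719 = 9194556.8224
Vs = sqrt(9194556.8224) = 3032.25 m/s

3032.25


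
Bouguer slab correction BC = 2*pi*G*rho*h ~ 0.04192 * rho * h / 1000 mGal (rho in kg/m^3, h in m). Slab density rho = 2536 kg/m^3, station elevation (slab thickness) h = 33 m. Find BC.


BC = 0.04192 * rho * h / 1000
= 0.04192 * 2536 * 33 / 1000
= 3.5082 mGal

3.5082


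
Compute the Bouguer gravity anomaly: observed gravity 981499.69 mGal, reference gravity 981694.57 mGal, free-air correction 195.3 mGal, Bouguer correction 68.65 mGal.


BA = g_obs - g_ref + FAC - BC
= 981499.69 - 981694.57 + 195.3 - 68.65
= -68.23 mGal

-68.23


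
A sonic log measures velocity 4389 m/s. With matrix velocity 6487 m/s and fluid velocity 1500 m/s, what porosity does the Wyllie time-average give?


1/V - 1/Vm = 1/4389 - 1/6487 = 7.369e-05
1/Vf - 1/Vm = 1/1500 - 1/6487 = 0.00051251
phi = 7.369e-05 / 0.00051251 = 0.1438

0.1438


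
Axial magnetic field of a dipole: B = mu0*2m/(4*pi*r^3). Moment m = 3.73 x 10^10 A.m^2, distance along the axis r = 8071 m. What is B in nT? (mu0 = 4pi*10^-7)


m = 3.73 x 10^10 = 37300000000 A.m^2
2m = 74600000000 A.m^2
r^3 = 8071^3 = 525753341911
B = (4pi*10^-7) * 74600000000 / (4*pi * 525753341911) * 1e9
= 93745.124783 / 6606811346191.52 * 1e9
= 14.1892 nT

14.1892


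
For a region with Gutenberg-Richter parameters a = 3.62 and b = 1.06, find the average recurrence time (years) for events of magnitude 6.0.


log10(N) = 3.62 - 1.06*6.0 = -2.74
N = 10^-2.74 = 0.00182
T = 1/N = 1/0.00182 = 549.5409 years

549.5409


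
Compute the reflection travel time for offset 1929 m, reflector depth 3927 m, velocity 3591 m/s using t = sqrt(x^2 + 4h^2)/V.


x^2 + 4h^2 = 1929^2 + 4*3927^2 = 3721041 + 61685316 = 65406357
sqrt(65406357) = 8087.4197
t = 8087.4197 / 3591 = 2.2521 s

2.2521


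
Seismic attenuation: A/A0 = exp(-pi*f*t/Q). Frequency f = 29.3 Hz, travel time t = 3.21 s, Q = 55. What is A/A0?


pi*f*t/Q = pi*29.3*3.21/55 = 5.372295
A/A0 = exp(-5.372295) = 0.004643

0.004643


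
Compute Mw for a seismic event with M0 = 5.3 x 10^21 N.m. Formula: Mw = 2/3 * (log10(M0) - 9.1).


log10(M0) = log10(5.3 x 10^21) = 21.7243
Mw = 2/3 * (21.7243 - 9.1)
= 2/3 * 12.6243
= 8.42

8.42


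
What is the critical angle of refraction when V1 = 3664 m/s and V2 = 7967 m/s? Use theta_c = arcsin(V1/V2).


V1/V2 = 3664/7967 = 0.459897
theta_c = arcsin(0.459897) = 27.3805 degrees

27.3805


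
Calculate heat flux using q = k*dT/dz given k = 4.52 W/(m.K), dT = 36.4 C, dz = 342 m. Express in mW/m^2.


q = k * dT / dz * 1000
= 4.52 * 36.4 / 342 * 1000
= 0.481076 * 1000
= 481.076 mW/m^2

481.076


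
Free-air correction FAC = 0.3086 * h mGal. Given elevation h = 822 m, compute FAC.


FAC = 0.3086 * h
= 0.3086 * 822
= 253.6692 mGal

253.6692


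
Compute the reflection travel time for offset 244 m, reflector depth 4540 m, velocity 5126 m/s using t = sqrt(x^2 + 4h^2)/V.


x^2 + 4h^2 = 244^2 + 4*4540^2 = 59536 + 82446400 = 82505936
sqrt(82505936) = 9083.2778
t = 9083.2778 / 5126 = 1.772 s

1.772


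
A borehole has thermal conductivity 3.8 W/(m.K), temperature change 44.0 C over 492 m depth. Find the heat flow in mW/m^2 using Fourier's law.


q = k * dT / dz * 1000
= 3.8 * 44.0 / 492 * 1000
= 0.339837 * 1000
= 339.8374 mW/m^2

339.8374


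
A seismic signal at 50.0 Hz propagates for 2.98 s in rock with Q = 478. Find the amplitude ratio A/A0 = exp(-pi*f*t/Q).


pi*f*t/Q = pi*50.0*2.98/478 = 0.979283
A/A0 = exp(-0.979283) = 0.37558

0.37558


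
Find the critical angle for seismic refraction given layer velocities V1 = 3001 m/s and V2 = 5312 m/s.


V1/V2 = 3001/5312 = 0.564947
theta_c = arcsin(0.564947) = 34.3986 degrees

34.3986


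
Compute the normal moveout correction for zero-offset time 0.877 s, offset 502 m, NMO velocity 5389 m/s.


x/Vnmo = 502/5389 = 0.093153
(x/Vnmo)^2 = 0.008677
t0^2 = 0.769129
sqrt(0.769129 + 0.008677) = 0.881933
dt = 0.881933 - 0.877 = 0.004933

0.004933


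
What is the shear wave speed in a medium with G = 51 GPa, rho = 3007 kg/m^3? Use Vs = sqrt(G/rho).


Convert G to Pa: G = 51e9 Pa
Compute G/rho = 51e9 / 3007 = 16960425.6734
Vs = sqrt(16960425.6734) = 4118.3 m/s

4118.3


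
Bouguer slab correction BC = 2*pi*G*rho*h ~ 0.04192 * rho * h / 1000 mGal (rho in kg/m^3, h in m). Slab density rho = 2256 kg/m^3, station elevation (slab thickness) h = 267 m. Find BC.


BC = 0.04192 * rho * h / 1000
= 0.04192 * 2256 * 267 / 1000
= 25.2506 mGal

25.2506


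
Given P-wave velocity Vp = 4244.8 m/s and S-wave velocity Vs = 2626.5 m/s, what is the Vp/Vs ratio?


Vp/Vs = 4244.8 / 2626.5
= 1.6161

1.6161


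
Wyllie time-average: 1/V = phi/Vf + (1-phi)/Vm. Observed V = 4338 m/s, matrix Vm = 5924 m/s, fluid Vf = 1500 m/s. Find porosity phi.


1/V - 1/Vm = 1/4338 - 1/5924 = 6.172e-05
1/Vf - 1/Vm = 1/1500 - 1/5924 = 0.00049786
phi = 6.172e-05 / 0.00049786 = 0.124

0.124


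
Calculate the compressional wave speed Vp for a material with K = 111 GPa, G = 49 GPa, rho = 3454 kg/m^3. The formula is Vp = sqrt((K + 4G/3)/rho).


First compute the effective modulus:
K + 4G/3 = 111e9 + 4*49e9/3 = 176333333333.33 Pa
Then divide by density:
176333333333.33 / 3454 = 51051920.4787 Pa/(kg/m^3)
Take the square root:
Vp = sqrt(51051920.4787) = 7145.06 m/s

7145.06


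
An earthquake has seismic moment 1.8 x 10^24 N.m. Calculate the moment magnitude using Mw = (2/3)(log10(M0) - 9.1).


log10(M0) = log10(1.8 x 10^24) = 24.2553
Mw = 2/3 * (24.2553 - 9.1)
= 2/3 * 15.1553
= 10.1

10.1


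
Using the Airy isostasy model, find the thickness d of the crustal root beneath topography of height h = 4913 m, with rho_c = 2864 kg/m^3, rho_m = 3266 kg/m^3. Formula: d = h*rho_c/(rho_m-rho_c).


rho_m - rho_c = 3266 - 2864 = 402
d = 4913 * 2864 / 402
= 14070832 / 402
= 35002.07 m

35002.07


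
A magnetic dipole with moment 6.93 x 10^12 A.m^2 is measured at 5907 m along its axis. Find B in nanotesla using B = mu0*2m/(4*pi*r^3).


m = 6.93 x 10^12 = 6930000000000 A.m^2
2m = 13860000000000 A.m^2
r^3 = 5907^3 = 206110877643
B = (4pi*10^-7) * 13860000000000 / (4*pi * 206110877643) * 1e9
= 17416989.671502 / 2590065676112.77 * 1e9
= 6724.5359 nT

6724.5359


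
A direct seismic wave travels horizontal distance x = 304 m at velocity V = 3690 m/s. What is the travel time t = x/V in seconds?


t = x / V
= 304 / 3690
= 0.0824 s

0.0824


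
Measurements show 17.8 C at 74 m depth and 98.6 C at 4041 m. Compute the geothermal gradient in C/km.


dT = 98.6 - 17.8 = 80.8 C
dz = 4041 - 74 = 3967 m
gradient = dT/dz * 1000 = 80.8/3967 * 1000 = 20.368 C/km

20.368


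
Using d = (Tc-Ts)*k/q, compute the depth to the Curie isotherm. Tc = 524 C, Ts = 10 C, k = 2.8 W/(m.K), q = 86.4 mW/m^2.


T_Curie - T_surf = 524 - 10 = 514 C
Convert q to W/m^2: 86.4 mW/m^2 = 0.0864 W/m^2
d = 514 * 2.8 / 0.0864 = 16657.41 m

16657.41


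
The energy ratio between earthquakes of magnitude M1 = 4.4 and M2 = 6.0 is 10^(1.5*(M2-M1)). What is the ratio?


M2 - M1 = 6.0 - 4.4 = 1.6
1.5 * 1.6 = 2.4
ratio = 10^2.4 = 251.19

251.19


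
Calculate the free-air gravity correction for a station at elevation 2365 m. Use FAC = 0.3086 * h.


FAC = 0.3086 * h
= 0.3086 * 2365
= 729.839 mGal

729.839


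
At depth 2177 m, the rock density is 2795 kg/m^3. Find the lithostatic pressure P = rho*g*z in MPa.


P = rho * g * z / 1e6
= 2795 * 9.81 * 2177 / 1e6
= 59691054.15 / 1e6
= 59.6911 MPa

59.6911


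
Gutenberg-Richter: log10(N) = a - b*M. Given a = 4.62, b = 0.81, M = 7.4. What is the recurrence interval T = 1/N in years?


log10(N) = 4.62 - 0.81*7.4 = -1.374
N = 10^-1.374 = 0.042267
T = 1/N = 1/0.042267 = 23.6592 years

23.6592


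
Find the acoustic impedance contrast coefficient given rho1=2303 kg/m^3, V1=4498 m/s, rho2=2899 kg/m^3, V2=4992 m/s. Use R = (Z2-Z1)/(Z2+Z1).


Z1 = 2303 * 4498 = 10358894
Z2 = 2899 * 4992 = 14471808
R = (14471808 - 10358894) / (14471808 + 10358894) = 4112914 / 24830702 = 0.1656

0.1656


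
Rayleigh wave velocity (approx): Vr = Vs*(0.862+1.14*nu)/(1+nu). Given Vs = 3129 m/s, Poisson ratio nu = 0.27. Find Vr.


Numerator factor = 0.862 + 1.14*0.27 = 1.1698
Denominator = 1 + 0.27 = 1.27
Vr = 3129 * 1.1698 / 1.27 = 2882.13 m/s

2882.13


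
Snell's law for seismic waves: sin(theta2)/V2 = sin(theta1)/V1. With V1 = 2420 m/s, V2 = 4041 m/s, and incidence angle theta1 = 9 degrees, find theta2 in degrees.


sin(theta1) = sin(9 deg) = 0.156434
sin(theta2) = V2/V1 * sin(theta1) = 4041/2420 * 0.156434 = 0.26122
theta2 = arcsin(0.26122) = 15.1424 degrees

15.1424


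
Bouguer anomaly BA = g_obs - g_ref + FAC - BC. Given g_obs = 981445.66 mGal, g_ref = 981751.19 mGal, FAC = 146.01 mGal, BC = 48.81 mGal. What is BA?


BA = g_obs - g_ref + FAC - BC
= 981445.66 - 981751.19 + 146.01 - 48.81
= -208.33 mGal

-208.33


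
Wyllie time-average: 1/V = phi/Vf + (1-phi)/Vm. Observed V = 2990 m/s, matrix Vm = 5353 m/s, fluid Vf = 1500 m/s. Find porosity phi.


1/V - 1/Vm = 1/2990 - 1/5353 = 0.00014764
1/Vf - 1/Vm = 1/1500 - 1/5353 = 0.00047986
phi = 0.00014764 / 0.00047986 = 0.3077

0.3077


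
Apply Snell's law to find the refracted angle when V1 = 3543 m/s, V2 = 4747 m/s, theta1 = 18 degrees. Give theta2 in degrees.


sin(theta1) = sin(18 deg) = 0.309017
sin(theta2) = V2/V1 * sin(theta1) = 4747/3543 * 0.309017 = 0.414029
theta2 = arcsin(0.414029) = 24.4582 degrees

24.4582


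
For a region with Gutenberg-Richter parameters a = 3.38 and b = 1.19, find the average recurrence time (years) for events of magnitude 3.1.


log10(N) = 3.38 - 1.19*3.1 = -0.309
N = 10^-0.309 = 0.490908
T = 1/N = 1/0.490908 = 2.037 years

2.037


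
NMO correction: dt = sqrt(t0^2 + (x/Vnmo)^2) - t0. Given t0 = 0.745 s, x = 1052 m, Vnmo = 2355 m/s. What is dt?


x/Vnmo = 1052/2355 = 0.446709
(x/Vnmo)^2 = 0.199549
t0^2 = 0.555025
sqrt(0.555025 + 0.199549) = 0.868662
dt = 0.868662 - 0.745 = 0.123662

0.123662


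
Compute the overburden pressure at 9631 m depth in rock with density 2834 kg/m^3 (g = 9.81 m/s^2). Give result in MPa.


P = rho * g * z / 1e6
= 2834 * 9.81 * 9631 / 1e6
= 267756631.74 / 1e6
= 267.7566 MPa

267.7566


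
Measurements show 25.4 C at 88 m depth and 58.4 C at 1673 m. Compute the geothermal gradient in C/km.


dT = 58.4 - 25.4 = 33.0 C
dz = 1673 - 88 = 1585 m
gradient = dT/dz * 1000 = 33.0/1585 * 1000 = 20.8202 C/km

20.8202


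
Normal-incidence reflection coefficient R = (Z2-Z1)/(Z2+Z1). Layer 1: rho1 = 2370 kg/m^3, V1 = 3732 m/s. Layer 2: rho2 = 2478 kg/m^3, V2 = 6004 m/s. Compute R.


Z1 = 2370 * 3732 = 8844840
Z2 = 2478 * 6004 = 14877912
R = (14877912 - 8844840) / (14877912 + 8844840) = 6033072 / 23722752 = 0.2543

0.2543


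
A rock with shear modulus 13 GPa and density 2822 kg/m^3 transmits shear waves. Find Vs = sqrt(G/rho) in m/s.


Convert G to Pa: G = 13e9 Pa
Compute G/rho = 13e9 / 2822 = 4606661.9419
Vs = sqrt(4606661.9419) = 2146.31 m/s

2146.31


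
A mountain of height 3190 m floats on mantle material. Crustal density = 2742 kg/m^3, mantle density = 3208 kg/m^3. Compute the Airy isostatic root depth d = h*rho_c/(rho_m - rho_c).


rho_m - rho_c = 3208 - 2742 = 466
d = 3190 * 2742 / 466
= 8746980 / 466
= 18770.34 m

18770.34


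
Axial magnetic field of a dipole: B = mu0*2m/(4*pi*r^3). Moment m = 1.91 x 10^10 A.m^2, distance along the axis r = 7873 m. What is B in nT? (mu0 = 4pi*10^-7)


m = 1.91 x 10^10 = 19100000000 A.m^2
2m = 38200000000 A.m^2
r^3 = 7873^3 = 488001047617
B = (4pi*10^-7) * 38200000000 / (4*pi * 488001047617) * 1e9
= 48003.535747 / 6132402024550.76 * 1e9
= 7.8279 nT

7.8279


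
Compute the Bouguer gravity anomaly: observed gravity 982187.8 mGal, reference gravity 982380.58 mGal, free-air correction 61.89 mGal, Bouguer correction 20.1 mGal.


BA = g_obs - g_ref + FAC - BC
= 982187.8 - 982380.58 + 61.89 - 20.1
= -150.99 mGal

-150.99


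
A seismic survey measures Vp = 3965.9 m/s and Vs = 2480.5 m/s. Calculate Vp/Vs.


Vp/Vs = 3965.9 / 2480.5
= 1.5988

1.5988


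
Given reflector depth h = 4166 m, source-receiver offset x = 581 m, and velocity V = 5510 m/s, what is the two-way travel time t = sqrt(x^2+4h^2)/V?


x^2 + 4h^2 = 581^2 + 4*4166^2 = 337561 + 69422224 = 69759785
sqrt(69759785) = 8352.2323
t = 8352.2323 / 5510 = 1.5158 s

1.5158


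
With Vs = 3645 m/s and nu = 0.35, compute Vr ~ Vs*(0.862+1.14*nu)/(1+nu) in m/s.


Numerator factor = 0.862 + 1.14*0.35 = 1.261
Denominator = 1 + 0.35 = 1.35
Vr = 3645 * 1.261 / 1.35 = 3404.7 m/s

3404.7


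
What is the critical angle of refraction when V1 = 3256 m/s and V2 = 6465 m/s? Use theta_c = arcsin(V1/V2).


V1/V2 = 3256/6465 = 0.503635
theta_c = arcsin(0.503635) = 30.2408 degrees

30.2408


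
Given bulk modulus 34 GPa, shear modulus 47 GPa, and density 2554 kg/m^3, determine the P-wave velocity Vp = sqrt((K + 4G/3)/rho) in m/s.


First compute the effective modulus:
K + 4G/3 = 34e9 + 4*47e9/3 = 96666666666.67 Pa
Then divide by density:
96666666666.67 / 2554 = 37849125.5547 Pa/(kg/m^3)
Take the square root:
Vp = sqrt(37849125.5547) = 6152.16 m/s

6152.16


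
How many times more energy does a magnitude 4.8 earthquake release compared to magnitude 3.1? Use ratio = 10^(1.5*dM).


M2 - M1 = 4.8 - 3.1 = 1.7
1.5 * 1.7 = 2.55
ratio = 10^2.55 = 354.81

354.81


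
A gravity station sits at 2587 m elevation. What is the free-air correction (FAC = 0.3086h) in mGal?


FAC = 0.3086 * h
= 0.3086 * 2587
= 798.3482 mGal

798.3482


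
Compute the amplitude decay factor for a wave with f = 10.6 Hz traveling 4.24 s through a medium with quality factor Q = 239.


pi*f*t/Q = pi*10.6*4.24/239 = 0.590777
A/A0 = exp(-0.590777) = 0.553897

0.553897


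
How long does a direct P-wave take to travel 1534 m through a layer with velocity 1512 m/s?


t = x / V
= 1534 / 1512
= 1.0146 s

1.0146


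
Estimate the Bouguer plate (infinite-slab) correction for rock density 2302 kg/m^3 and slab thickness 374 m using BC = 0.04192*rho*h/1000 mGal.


BC = 0.04192 * rho * h / 1000
= 0.04192 * 2302 * 374 / 1000
= 36.0909 mGal

36.0909


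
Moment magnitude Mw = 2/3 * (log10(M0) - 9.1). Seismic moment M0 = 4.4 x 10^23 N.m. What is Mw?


log10(M0) = log10(4.4 x 10^23) = 23.6435
Mw = 2/3 * (23.6435 - 9.1)
= 2/3 * 14.5435
= 9.7

9.7


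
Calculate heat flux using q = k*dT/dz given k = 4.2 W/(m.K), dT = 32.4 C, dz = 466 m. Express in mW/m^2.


q = k * dT / dz * 1000
= 4.2 * 32.4 / 466 * 1000
= 0.292017 * 1000
= 292.0172 mW/m^2

292.0172


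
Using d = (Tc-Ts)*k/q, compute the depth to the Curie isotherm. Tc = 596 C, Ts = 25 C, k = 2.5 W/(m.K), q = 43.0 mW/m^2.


T_Curie - T_surf = 596 - 25 = 571 C
Convert q to W/m^2: 43.0 mW/m^2 = 0.043 W/m^2
d = 571 * 2.5 / 0.043 = 33197.67 m

33197.67


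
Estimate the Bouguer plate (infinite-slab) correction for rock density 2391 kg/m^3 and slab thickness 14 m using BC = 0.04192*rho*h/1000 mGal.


BC = 0.04192 * rho * h / 1000
= 0.04192 * 2391 * 14 / 1000
= 1.4032 mGal

1.4032


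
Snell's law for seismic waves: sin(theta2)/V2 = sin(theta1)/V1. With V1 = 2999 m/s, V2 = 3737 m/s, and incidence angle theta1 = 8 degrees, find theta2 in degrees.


sin(theta1) = sin(8 deg) = 0.139173
sin(theta2) = V2/V1 * sin(theta1) = 3737/2999 * 0.139173 = 0.173421
theta2 = arcsin(0.173421) = 9.9868 degrees

9.9868


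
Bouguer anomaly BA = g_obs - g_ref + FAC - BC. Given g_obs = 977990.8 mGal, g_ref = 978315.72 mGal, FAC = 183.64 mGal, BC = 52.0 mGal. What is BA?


BA = g_obs - g_ref + FAC - BC
= 977990.8 - 978315.72 + 183.64 - 52.0
= -193.28 mGal

-193.28


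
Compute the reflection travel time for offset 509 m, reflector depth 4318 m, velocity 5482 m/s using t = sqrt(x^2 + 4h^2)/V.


x^2 + 4h^2 = 509^2 + 4*4318^2 = 259081 + 74580496 = 74839577
sqrt(74839577) = 8650.9871
t = 8650.9871 / 5482 = 1.5781 s

1.5781


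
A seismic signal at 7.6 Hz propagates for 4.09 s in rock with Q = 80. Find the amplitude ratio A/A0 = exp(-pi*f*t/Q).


pi*f*t/Q = pi*7.6*4.09/80 = 1.220666
A/A0 = exp(-1.220666) = 0.295034

0.295034


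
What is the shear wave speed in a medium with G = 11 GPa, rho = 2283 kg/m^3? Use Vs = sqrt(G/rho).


Convert G to Pa: G = 11e9 Pa
Compute G/rho = 11e9 / 2283 = 4818221.6382
Vs = sqrt(4818221.6382) = 2195.04 m/s

2195.04


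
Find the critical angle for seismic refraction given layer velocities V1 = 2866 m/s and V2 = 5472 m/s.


V1/V2 = 2866/5472 = 0.523757
theta_c = arcsin(0.523757) = 31.5846 degrees

31.5846


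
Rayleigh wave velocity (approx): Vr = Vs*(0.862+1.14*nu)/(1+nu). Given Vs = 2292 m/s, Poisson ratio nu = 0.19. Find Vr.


Numerator factor = 0.862 + 1.14*0.19 = 1.0786
Denominator = 1 + 0.19 = 1.19
Vr = 2292 * 1.0786 / 1.19 = 2077.44 m/s

2077.44


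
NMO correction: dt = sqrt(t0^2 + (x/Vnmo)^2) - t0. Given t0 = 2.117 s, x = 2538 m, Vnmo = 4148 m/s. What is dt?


x/Vnmo = 2538/4148 = 0.611861
(x/Vnmo)^2 = 0.374374
t0^2 = 4.481689
sqrt(4.481689 + 0.374374) = 2.203648
dt = 2.203648 - 2.117 = 0.086648

0.086648


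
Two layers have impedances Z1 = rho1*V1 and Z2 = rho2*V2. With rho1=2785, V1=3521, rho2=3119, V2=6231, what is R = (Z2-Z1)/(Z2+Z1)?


Z1 = 2785 * 3521 = 9805985
Z2 = 3119 * 6231 = 19434489
R = (19434489 - 9805985) / (19434489 + 9805985) = 9628504 / 29240474 = 0.3293

0.3293


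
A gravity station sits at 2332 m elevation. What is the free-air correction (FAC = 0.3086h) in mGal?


FAC = 0.3086 * h
= 0.3086 * 2332
= 719.6552 mGal

719.6552


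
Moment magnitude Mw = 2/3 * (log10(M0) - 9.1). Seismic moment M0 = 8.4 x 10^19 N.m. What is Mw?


log10(M0) = log10(8.4 x 10^19) = 19.9243
Mw = 2/3 * (19.9243 - 9.1)
= 2/3 * 10.8243
= 7.22

7.22


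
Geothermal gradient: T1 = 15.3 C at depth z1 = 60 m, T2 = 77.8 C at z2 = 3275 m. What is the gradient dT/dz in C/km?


dT = 77.8 - 15.3 = 62.5 C
dz = 3275 - 60 = 3215 m
gradient = dT/dz * 1000 = 62.5/3215 * 1000 = 19.4401 C/km

19.4401


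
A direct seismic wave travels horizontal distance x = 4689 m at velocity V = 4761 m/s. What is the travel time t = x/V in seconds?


t = x / V
= 4689 / 4761
= 0.9849 s

0.9849


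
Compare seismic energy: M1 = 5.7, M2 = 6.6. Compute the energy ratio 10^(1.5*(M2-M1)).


M2 - M1 = 6.6 - 5.7 = 0.9
1.5 * 0.9 = 1.35
ratio = 10^1.35 = 22.39

22.39


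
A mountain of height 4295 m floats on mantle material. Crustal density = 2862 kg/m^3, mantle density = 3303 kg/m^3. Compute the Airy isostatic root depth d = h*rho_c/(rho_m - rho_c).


rho_m - rho_c = 3303 - 2862 = 441
d = 4295 * 2862 / 441
= 12292290 / 441
= 27873.67 m

27873.67


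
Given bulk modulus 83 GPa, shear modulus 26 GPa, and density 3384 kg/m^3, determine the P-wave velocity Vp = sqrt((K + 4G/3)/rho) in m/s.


First compute the effective modulus:
K + 4G/3 = 83e9 + 4*26e9/3 = 117666666666.67 Pa
Then divide by density:
117666666666.67 / 3384 = 34771473.6013 Pa/(kg/m^3)
Take the square root:
Vp = sqrt(34771473.6013) = 5896.73 m/s

5896.73


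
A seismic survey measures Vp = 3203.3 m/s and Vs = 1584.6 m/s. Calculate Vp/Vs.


Vp/Vs = 3203.3 / 1584.6
= 2.0215

2.0215


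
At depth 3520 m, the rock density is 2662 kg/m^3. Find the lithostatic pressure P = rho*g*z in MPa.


P = rho * g * z / 1e6
= 2662 * 9.81 * 3520 / 1e6
= 91922054.4 / 1e6
= 91.9221 MPa

91.9221


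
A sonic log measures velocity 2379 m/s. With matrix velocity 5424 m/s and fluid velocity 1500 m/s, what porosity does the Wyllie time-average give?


1/V - 1/Vm = 1/2379 - 1/5424 = 0.00023598
1/Vf - 1/Vm = 1/1500 - 1/5424 = 0.0004823
phi = 0.00023598 / 0.0004823 = 0.4893

0.4893


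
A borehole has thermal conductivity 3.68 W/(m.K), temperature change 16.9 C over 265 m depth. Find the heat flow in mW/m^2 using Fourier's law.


q = k * dT / dz * 1000
= 3.68 * 16.9 / 265 * 1000
= 0.234687 * 1000
= 234.6868 mW/m^2

234.6868


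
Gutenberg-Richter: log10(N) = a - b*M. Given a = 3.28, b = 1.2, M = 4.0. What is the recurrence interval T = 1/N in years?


log10(N) = 3.28 - 1.2*4.0 = -1.52
N = 10^-1.52 = 0.0302
T = 1/N = 1/0.0302 = 33.1131 years

33.1131


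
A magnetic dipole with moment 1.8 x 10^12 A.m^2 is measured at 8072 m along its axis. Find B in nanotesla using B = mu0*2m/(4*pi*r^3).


m = 1.8 x 10^12 = 1800000000000 A.m^2
2m = 3600000000000 A.m^2
r^3 = 8072^3 = 525948789248
B = (4pi*10^-7) * 3600000000000 / (4*pi * 525948789248) * 1e9
= 4523893.421169 / 6609267409863.85 * 1e9
= 684.4773 nT

684.4773


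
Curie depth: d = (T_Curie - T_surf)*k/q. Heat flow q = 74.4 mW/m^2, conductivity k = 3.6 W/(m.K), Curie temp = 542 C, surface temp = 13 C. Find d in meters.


T_Curie - T_surf = 542 - 13 = 529 C
Convert q to W/m^2: 74.4 mW/m^2 = 0.0744 W/m^2
d = 529 * 3.6 / 0.0744 = 25596.77 m

25596.77


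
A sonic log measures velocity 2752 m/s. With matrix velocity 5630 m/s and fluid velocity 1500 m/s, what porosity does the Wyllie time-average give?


1/V - 1/Vm = 1/2752 - 1/5630 = 0.00018575
1/Vf - 1/Vm = 1/1500 - 1/5630 = 0.00048905
phi = 0.00018575 / 0.00048905 = 0.3798

0.3798


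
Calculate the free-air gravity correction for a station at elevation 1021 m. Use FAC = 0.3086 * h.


FAC = 0.3086 * h
= 0.3086 * 1021
= 315.0806 mGal

315.0806


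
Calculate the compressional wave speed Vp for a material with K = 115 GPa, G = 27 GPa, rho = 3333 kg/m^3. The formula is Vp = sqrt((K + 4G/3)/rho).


First compute the effective modulus:
K + 4G/3 = 115e9 + 4*27e9/3 = 151000000000.0 Pa
Then divide by density:
151000000000.0 / 3333 = 45304530.453 Pa/(kg/m^3)
Take the square root:
Vp = sqrt(45304530.453) = 6730.86 m/s

6730.86


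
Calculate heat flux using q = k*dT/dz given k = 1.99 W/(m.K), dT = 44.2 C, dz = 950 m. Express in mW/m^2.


q = k * dT / dz * 1000
= 1.99 * 44.2 / 950 * 1000
= 0.092587 * 1000
= 92.5874 mW/m^2

92.5874


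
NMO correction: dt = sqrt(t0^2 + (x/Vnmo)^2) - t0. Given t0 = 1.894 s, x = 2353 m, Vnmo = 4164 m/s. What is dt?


x/Vnmo = 2353/4164 = 0.565082
(x/Vnmo)^2 = 0.319317
t0^2 = 3.587236
sqrt(3.587236 + 0.319317) = 1.9765
dt = 1.9765 - 1.894 = 0.0825

0.0825


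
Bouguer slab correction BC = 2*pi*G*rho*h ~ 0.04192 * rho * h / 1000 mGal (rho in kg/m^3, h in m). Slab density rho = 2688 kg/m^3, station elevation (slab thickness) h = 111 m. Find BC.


BC = 0.04192 * rho * h / 1000
= 0.04192 * 2688 * 111 / 1000
= 12.5076 mGal

12.5076


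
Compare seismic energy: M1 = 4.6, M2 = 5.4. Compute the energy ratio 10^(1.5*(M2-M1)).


M2 - M1 = 5.4 - 4.6 = 0.8
1.5 * 0.8 = 1.2
ratio = 10^1.2 = 15.85

15.85


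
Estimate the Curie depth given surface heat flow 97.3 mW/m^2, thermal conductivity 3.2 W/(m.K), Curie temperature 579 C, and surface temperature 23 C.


T_Curie - T_surf = 579 - 23 = 556 C
Convert q to W/m^2: 97.3 mW/m^2 = 0.0973 W/m^2
d = 556 * 3.2 / 0.0973 = 18285.71 m

18285.71


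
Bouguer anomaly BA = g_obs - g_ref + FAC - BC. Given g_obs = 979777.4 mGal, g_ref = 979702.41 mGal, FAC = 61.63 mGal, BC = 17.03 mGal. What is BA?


BA = g_obs - g_ref + FAC - BC
= 979777.4 - 979702.41 + 61.63 - 17.03
= 119.59 mGal

119.59


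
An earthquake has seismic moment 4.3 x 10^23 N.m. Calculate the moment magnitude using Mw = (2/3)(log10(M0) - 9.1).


log10(M0) = log10(4.3 x 10^23) = 23.6335
Mw = 2/3 * (23.6335 - 9.1)
= 2/3 * 14.5335
= 9.69

9.69


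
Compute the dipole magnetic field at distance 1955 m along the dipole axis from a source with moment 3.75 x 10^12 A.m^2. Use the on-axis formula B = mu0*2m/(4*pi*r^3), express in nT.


m = 3.75 x 10^12 = 3750000000000 A.m^2
2m = 7500000000000 A.m^2
r^3 = 1955^3 = 7472058875
B = (4pi*10^-7) * 7500000000000 / (4*pi * 7472058875) * 1e9
= 9424777.960769 / 93896661075.56 * 1e9
= 100373.9414 nT

100373.9414


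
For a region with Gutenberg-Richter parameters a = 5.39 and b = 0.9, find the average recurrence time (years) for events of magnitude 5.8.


log10(N) = 5.39 - 0.9*5.8 = 0.17
N = 10^0.17 = 1.479108
T = 1/N = 1/1.479108 = 0.6761 years

0.6761


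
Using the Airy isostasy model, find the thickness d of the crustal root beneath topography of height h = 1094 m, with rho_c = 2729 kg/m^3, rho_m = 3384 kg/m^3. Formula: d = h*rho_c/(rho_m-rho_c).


rho_m - rho_c = 3384 - 2729 = 655
d = 1094 * 2729 / 655
= 2985526 / 655
= 4558.05 m

4558.05


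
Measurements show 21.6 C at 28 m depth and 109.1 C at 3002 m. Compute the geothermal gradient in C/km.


dT = 109.1 - 21.6 = 87.5 C
dz = 3002 - 28 = 2974 m
gradient = dT/dz * 1000 = 87.5/2974 * 1000 = 29.4217 C/km

29.4217


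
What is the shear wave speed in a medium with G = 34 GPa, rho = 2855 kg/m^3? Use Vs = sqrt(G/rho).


Convert G to Pa: G = 34e9 Pa
Compute G/rho = 34e9 / 2855 = 11908931.6988
Vs = sqrt(11908931.6988) = 3450.93 m/s

3450.93


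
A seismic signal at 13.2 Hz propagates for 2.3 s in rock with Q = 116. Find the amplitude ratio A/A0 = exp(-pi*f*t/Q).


pi*f*t/Q = pi*13.2*2.3/116 = 0.822231
A/A0 = exp(-0.822231) = 0.43945

0.43945


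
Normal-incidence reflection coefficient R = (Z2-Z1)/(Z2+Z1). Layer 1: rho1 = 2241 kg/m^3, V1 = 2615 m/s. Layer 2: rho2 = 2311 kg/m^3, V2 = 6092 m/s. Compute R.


Z1 = 2241 * 2615 = 5860215
Z2 = 2311 * 6092 = 14078612
R = (14078612 - 5860215) / (14078612 + 5860215) = 8218397 / 19938827 = 0.4122

0.4122


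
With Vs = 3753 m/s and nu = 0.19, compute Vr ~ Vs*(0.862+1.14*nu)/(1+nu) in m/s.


Numerator factor = 0.862 + 1.14*0.19 = 1.0786
Denominator = 1 + 0.19 = 1.19
Vr = 3753 * 1.0786 / 1.19 = 3401.67 m/s

3401.67


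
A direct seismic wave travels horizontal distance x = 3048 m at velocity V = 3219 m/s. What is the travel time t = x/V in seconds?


t = x / V
= 3048 / 3219
= 0.9469 s

0.9469


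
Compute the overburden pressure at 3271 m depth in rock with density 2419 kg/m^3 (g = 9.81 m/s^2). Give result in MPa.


P = rho * g * z / 1e6
= 2419 * 9.81 * 3271 / 1e6
= 77622105.69 / 1e6
= 77.6221 MPa

77.6221


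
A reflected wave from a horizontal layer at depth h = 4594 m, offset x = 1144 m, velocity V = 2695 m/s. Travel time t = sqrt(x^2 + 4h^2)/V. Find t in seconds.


x^2 + 4h^2 = 1144^2 + 4*4594^2 = 1308736 + 84419344 = 85728080
sqrt(85728080) = 9258.9459
t = 9258.9459 / 2695 = 3.4356 s

3.4356


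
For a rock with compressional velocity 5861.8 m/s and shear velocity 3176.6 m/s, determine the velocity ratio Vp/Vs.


Vp/Vs = 5861.8 / 3176.6
= 1.8453

1.8453


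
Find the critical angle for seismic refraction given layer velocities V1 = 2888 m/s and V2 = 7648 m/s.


V1/V2 = 2888/7648 = 0.377615
theta_c = arcsin(0.377615) = 22.186 degrees

22.186


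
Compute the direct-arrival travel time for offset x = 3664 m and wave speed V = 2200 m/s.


t = x / V
= 3664 / 2200
= 1.6655 s

1.6655
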